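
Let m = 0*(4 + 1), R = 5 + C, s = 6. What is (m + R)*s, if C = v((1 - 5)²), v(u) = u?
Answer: 126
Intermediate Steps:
C = 16 (C = (1 - 5)² = (-4)² = 16)
R = 21 (R = 5 + 16 = 21)
m = 0 (m = 0*5 = 0)
(m + R)*s = (0 + 21)*6 = 21*6 = 126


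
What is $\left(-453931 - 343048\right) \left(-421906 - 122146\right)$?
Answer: $433598018908$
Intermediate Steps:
$\left(-453931 - 343048\right) \left(-421906 - 122146\right) = \left(-796979\right) \left(-544052\right) = 433598018908$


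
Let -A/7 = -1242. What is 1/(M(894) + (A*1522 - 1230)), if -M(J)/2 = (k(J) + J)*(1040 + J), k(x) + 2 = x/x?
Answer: 1/9776914 ≈ 1.0228e-7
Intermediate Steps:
A = 8694 (A = -7*(-1242) = 8694)
k(x) = -1 (k(x) = -2 + x/x = -2 + 1 = -1)
M(J) = -2*(-1 + J)*(1040 + J)
1/(M(894) + (A*1522 - 1230)) = 1/((2080 - 2078*894 - 2*894²) + (8694*1522 - 1230)) = 1/((2080 - 1857732 - 2*799236) + (13232268 - 1230)) = 1/((2080 - 1857732 - 1598472) + 13231038) = 1/(-3454124 + 13231038) = 1/9776914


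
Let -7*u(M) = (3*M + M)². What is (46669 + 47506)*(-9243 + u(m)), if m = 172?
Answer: -50670387875/7 ≈ -7.2386e+9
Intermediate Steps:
u(M) = -16*M²/7 (u(M) = -(3*M + M)²/7 = -16*M²/7)
(46669 + 47506)*(-9243 + u(m)) = (46669 + 47506)*(-9243 - 16/7*172²) = 94175*(-9243 - 16/7*29584) = 94175*(-9243 - 473344/7) = 94175*(-538045/7) = -50670387875/7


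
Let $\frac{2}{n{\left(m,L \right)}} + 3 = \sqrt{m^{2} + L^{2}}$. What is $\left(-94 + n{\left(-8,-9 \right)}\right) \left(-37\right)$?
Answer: $\frac{236393}{68} - \frac{37 \sqrt{145}}{68} \approx 3469.8$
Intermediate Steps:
$n{\left(m,L \right)} = \frac{2}{-3 + \sqrt{L^{2} + m^{2}}}$ ($n{\left(m,L \right)} = \frac{2}{-3 + \sqrt{m^{2} + L^{2}}} = \frac{2}{-3 + \sqrt{L^{2} + m^{2}}}$)
$\left(-94 + n{\left(-8,-9 \right)}\right) \left(-37\right) = \left(-94 + \frac{2}{-3 + \sqrt{\left(-9\right)^{2} + \left(-8\right)^{2}}}\right) \left(-37\right) = \left(-94 + \frac{2}{-3 + \sqrt{81 + 64}}\right) \left(-37\right) = \left(-94 + \frac{2}{-3 + \sqrt{145}}\right) \left(-37\right) = 3478 - \frac{74}{-3 + \sqrt{145}}$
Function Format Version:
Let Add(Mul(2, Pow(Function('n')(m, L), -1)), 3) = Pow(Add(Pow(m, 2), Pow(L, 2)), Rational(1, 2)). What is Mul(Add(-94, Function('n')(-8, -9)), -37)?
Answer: Add(Rational(236393, 68), Mul(Rational(-37, 68), Pow(145, Rational(1, 2)))) ≈ 3469.8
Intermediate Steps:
Function('n')(m, L) = Mul(2, Pow(Add(-3, Pow(Add(Pow(L, 2), Pow(m, 2)), Rational(1, 2))), -1)) (Function('n')(m, L) = Mul(2, Pow(Add(-3, Pow(Add(Pow(m, 2), Pow(L, 2)), Rational(1, 2))), -1)) = Mul(2, Pow(Add(-3, Pow(Add(Pow(L, 2), Pow(m, 2)), Rational(1, 2))), -1)))
Mul(Add(-94, Function('n')(-8, -9)), -37) = Mul(Add(-94, Mul(2, Pow(Add(-3, Pow(Add(Pow(-9, 2), Pow(-8, 2)), Rational(1, 2))), -1))), -37) = Mul(Add(-94, Mul(2, Pow(Add(-3, Pow(Add(81, 64), Rational(1, 2))), -1))), -37) = Mul(Add(-94, Mul(2, Pow(Add(-3, Pow(145, Rational(1, 2))), -1))), -37) = Add(3478, Mul(-74, Pow(Add(-3, Pow(145, Rational(1, 2))), -1)))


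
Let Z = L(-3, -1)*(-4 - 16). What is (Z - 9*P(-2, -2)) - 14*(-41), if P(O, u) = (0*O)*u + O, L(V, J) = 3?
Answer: 532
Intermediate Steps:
P(O, u) = O (P(O, u) = 0*u + O = 0 + O = O)
Z = -60 (Z = 3*(-4 - 16) = 3*(-20) = -60)
(Z - 9*P(-2, -2)) - 14*(-41) = (-60 - 9*(-2)) - 14*(-41) = (-60 + 18) + 574 = -42 + 574 = 532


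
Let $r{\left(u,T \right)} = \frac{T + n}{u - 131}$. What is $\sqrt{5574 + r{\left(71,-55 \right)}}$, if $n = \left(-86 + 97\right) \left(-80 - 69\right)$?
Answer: $\frac{\sqrt{5042010}}{30} \approx 74.848$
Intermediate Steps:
$n = -1639$ ($n = 11 \left(-149\right) = -1639$)
$r{\left(u,T \right)} = \frac{-1639 + T}{-131 + u}$ ($r{\left(u,T \right)} = \frac{T - 1639}{u - 131} = \frac{-1639 + T}{-131 + u}$)
$\sqrt{5574 + r{\left(71,-55 \right)}} = \sqrt{5574 + \frac{-1639 - 55}{-131 + 71}} = \sqrt{5574 + \frac{1}{-60} \left(-1694\right)} = \sqrt{5574 - - \frac{847}{30}} = \sqrt{5574 + \frac{847}{30}} = \sqrt{\frac{168067}{30}} = \frac{\sqrt{5042010}}{30}$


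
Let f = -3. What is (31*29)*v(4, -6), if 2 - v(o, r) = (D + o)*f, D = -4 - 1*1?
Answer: -899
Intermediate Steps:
D = -5 (D = -4 - 1 = -5)
v(o, r) = -13 + 3*o (v(o, r) = 2 - (-5 + o)*(-3) = 2 - (15 - 3*o) = 2 + (-15 + 3*o) = -13 + 3*o)
(31*29)*v(4, -6) = (31*29)*(-13 + 3*4) = 899*(-13 + 12) = 899*(-1) = -899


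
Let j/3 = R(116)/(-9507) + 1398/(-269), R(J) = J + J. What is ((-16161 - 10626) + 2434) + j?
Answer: -20773335927/852461 ≈ -24369.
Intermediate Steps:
R(J) = 2*J
j = -13353194/852461 (j = 3*((2*116)/(-9507) + 1398/(-269)) = 3*(232*(-1/9507) + 1398*(-1/269)) = 3*(-232/9507 - 1398/269) = 3*(-13353194/2557383) = -13353194/852461 ≈ -15.664)
((-16161 - 10626) + 2434) + j = ((-16161 - 10626) + 2434) - 13353194/852461 = (-26787 + 2434) - 13353194/852461 = -24353 - 13353194/852461 = -20773335927/852461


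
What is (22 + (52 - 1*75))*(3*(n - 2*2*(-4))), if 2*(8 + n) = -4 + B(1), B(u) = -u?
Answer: -33/2 ≈ -16.500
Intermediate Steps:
n = -21/2 (n = -8 + (-4 - 1*1)/2 = -8 + (-4 - 1)/2 = -8 + (½)*(-5) = -8 - 5/2 = -21/2 ≈ -10.500)
(22 + (52 - 1*75))*(3*(n - 2*2*(-4))) = (22 + (52 - 1*75))*(3*(-21/2 - 2*2*(-4))) = (22 + (52 - 75))*(3*(-21/2 - 4*(-4))) = (22 - 23)*(3*(-21/2 + 16)) = -3*11/2 = -1*33/2 = -33/2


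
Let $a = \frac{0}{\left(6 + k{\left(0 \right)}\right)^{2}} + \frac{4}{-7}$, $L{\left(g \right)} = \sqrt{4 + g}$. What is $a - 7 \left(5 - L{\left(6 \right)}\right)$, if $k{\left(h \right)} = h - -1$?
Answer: $- \frac{249}{7} + 7 \sqrt{10} \approx -13.435$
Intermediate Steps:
$k{\left(h \right)} = 1 + h$ ($k{\left(h \right)} = h + 1 = 1 + h$)
$a = - \frac{4}{7}$ ($a = \frac{0}{\left(6 + \left(1 + 0\right)\right)^{2}} + \frac{4}{-7} = \frac{0}{\left(6 + 1\right)^{2}} + 4 \left(- \frac{1}{7}\right) = \frac{0}{7^{2}} - \frac{4}{7} = \frac{0}{49} - \frac{4}{7} = 0 \cdot \frac{1}{49} - \frac{4}{7} = 0 - \frac{4}{7} = - \frac{4}{7} \approx -0.57143$)
$a - 7 \left(5 - L{\left(6 \right)}\right) = - \frac{4}{7} - 7 \left(5 - \sqrt{4 + 6}\right) = - \frac{4}{7} - 7 \left(5 - \sqrt{10}\right) = - \frac{4}{7} - \left(35 - 7 \sqrt{10}\right) = - \frac{249}{7} + 7 \sqrt{10}$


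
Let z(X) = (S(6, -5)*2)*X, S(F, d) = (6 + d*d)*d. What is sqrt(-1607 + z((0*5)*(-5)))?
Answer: I*sqrt(1607) ≈ 40.087*I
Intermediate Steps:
S(F, d) = d*(6 + d**2) (S(F, d) = (6 + d**2)*d = d*(6 + d**2))
z(X) = -310*X (z(X) = (-5*(6 + (-5)**2)*2)*X = (-5*(6 + 25)*2)*X = (-5*31*2)*X = (-155*2)*X = -310*X)
sqrt(-1607 + z((0*5)*(-5))) = sqrt(-1607 - 310*0*5*(-5)) = sqrt(-1607 - 0*(-5)) = sqrt(-1607 - 310*0) = sqrt(-1607 + 0) = sqrt(-1607) = I*sqrt(1607)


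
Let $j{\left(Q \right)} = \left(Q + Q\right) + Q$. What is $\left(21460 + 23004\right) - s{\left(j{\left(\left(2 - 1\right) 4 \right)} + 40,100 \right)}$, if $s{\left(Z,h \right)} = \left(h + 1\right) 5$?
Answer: $43959$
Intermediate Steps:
$j{\left(Q \right)} = 3 Q$ ($j{\left(Q \right)} = 2 Q + Q = 3 Q$)
$s{\left(Z,h \right)} = 5 + 5 h$ ($s{\left(Z,h \right)} = \left(1 + h\right) 5 = 5 + 5 h$)
$\left(21460 + 23004\right) - s{\left(j{\left(\left(2 - 1\right) 4 \right)} + 40,100 \right)} = \left(21460 + 23004\right) - \left(5 + 5 \cdot 100\right) = 44464 - \left(5 + 500\right) = 44464 - 505 = 43959$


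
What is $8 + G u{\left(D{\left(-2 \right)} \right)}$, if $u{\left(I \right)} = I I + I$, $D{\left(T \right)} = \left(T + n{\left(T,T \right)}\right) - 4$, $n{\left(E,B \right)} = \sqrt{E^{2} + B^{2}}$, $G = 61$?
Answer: $2326 - 1342 \sqrt{2} \approx 428.13$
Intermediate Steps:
$n{\left(E,B \right)} = \sqrt{B^{2} + E^{2}}$
$D{\left(T \right)} = -4 + T + \sqrt{2} \sqrt{T^{2}}$ ($D{\left(T \right)} = \left(T + \sqrt{T^{2} + T^{2}}\right) - 4 = \left(T + \sqrt{2 T^{2}}\right) - 4 = \left(T + \sqrt{2} \sqrt{T^{2}}\right) - 4 = -4 + T + \sqrt{2} \sqrt{T^{2}}$)
$u{\left(I \right)} = I + I^{2}$ ($u{\left(I \right)} = I^{2} + I = I + I^{2}$)
$8 + G u{\left(D{\left(-2 \right)} \right)} = 8 + 61 \left(-4 - 2 + \sqrt{2} \sqrt{\left(-2\right)^{2}}\right) \left(1 - \left(6 - \sqrt{2} \sqrt{\left(-2\right)^{2}}\right)\right) = 8 + 61 \left(-4 - 2 + \sqrt{2} \sqrt{4}\right) \left(1 - \left(6 - \sqrt{2} \sqrt{4}\right)\right) = 8 + 61 \left(-4 - 2 + \sqrt{2} \cdot 2\right) \left(1 - \left(6 - \sqrt{2} \cdot 2\right)\right) = 8 + 61 \left(-4 - 2 + 2 \sqrt{2}\right) \left(1 - \left(6 - 2 \sqrt{2}\right)\right) = 8 + 61 \left(-6 + 2 \sqrt{2}\right) \left(1 - \left(6 - 2 \sqrt{2}\right)\right) = 8 + 61 \left(-6 + 2 \sqrt{2}\right) \left(-5 + 2 \sqrt{2}\right)$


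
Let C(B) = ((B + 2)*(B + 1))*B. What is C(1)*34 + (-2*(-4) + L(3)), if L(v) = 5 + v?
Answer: 220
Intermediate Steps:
C(B) = B*(1 + B)*(2 + B) (C(B) = ((2 + B)*(1 + B))*B = ((1 + B)*(2 + B))*B = B*(1 + B)*(2 + B))
C(1)*34 + (-2*(-4) + L(3)) = (1*(2 + 1² + 3*1))*34 + (-2*(-4) + (5 + 3)) = (1*(2 + 1 + 3))*34 + (8 + 8) = (1*6)*34 + 16 = 6*34 + 16 = 204 + 16 = 220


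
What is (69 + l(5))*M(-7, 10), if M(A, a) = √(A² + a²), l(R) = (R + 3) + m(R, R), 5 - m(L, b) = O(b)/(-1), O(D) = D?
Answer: 87*√149 ≈ 1062.0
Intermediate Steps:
m(L, b) = 5 + b (m(L, b) = 5 - b/(-1) = 5 - b*(-1) = 5 - (-1)*b = 5 + b)
l(R) = 8 + 2*R (l(R) = (R + 3) + (5 + R) = (3 + R) + (5 + R) = 8 + 2*R)
(69 + l(5))*M(-7, 10) = (69 + (8 + 2*5))*√((-7)² + 10²) = (69 + (8 + 10))*√(49 + 100) = (69 + 18)*√149 = 87*√149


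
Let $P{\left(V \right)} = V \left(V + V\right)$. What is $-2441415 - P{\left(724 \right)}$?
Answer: $-3489767$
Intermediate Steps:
$P{\left(V \right)} = 2 V^{2}$ ($P{\left(V \right)} = V 2 V = 2 V^{2}$)
$-2441415 - P{\left(724 \right)} = -2441415 - 2 \cdot 724^{2} = -2441415 - 2 \cdot 524176 = -2441415 - 1048352 = -3489767$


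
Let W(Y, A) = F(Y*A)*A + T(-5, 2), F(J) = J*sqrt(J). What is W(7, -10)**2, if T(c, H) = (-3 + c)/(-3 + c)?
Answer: -34299999 + 1400*I*sqrt(70) ≈ -3.43e+7 + 11713.0*I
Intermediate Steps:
T(c, H) = 1
F(J) = J**(3/2)
W(Y, A) = 1 + A*(A*Y)**(3/2) (W(Y, A) = (Y*A)**(3/2)*A + 1 = (A*Y)**(3/2)*A + 1 = A*(A*Y)**(3/2) + 1 = 1 + A*(A*Y)**(3/2))
W(7, -10)**2 = (1 - 10*(-70*I*sqrt(70)))**2 = (1 - (-700)*I*sqrt(70))**2 = (1 + 700*I*sqrt(70))**2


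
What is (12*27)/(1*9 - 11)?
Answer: -162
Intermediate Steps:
(12*27)/(1*9 - 11) = 324/(9 - 11) = 324/(-2) = 324*(-1/2) = -162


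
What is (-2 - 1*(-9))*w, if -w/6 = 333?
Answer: -13986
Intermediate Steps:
w = -1998 (w = -6*333 = -1998)
(-2 - 1*(-9))*w = (-2 - 1*(-9))*(-1998) = (-2 + 9)*(-1998) = 7*(-1998) = -13986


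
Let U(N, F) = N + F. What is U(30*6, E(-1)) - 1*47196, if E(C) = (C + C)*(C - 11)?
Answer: -46992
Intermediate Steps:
E(C) = 2*C*(-11 + C) (E(C) = (2*C)*(-11 + C) = 2*C*(-11 + C))
U(N, F) = F + N
U(30*6, E(-1)) - 1*47196 = (2*(-1)*(-11 - 1) + 30*6) - 1*47196 = (2*(-1)*(-12) + 180) - 47196 = (24 + 180) - 47196 = 204 - 47196 = -46992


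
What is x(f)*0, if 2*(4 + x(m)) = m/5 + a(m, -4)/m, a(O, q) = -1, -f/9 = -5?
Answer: 0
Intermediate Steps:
f = 45 (f = -9*(-5) = 45)
x(m) = -4 - 1/(2*m) + m/10 (x(m) = -4 + (m/5 - 1/m)/2 = -4 + (-1/m + m/5)/2 = -4 + (-1/(2*m) + m/10) = -4 - 1/(2*m) + m/10)
x(f)*0 = ((⅒)*(-5 + 45*(-40 + 45))/45)*0 = ((⅒)*(1/45)*(-5 + 45*5))*0 = ((⅒)*(1/45)*(-5 + 225))*0 = ((⅒)*(1/45)*220)*0 = (22/45)*0 = 0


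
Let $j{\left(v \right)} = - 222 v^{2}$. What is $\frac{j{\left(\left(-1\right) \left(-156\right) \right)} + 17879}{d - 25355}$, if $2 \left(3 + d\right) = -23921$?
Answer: $\frac{10769426}{74637} \approx 144.29$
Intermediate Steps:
$d = - \frac{23927}{2}$ ($d = -3 + \frac{1}{2} \left(-23921\right) = -3 - \frac{23921}{2} = - \frac{23927}{2} \approx -11964.0$)
$\frac{j{\left(\left(-1\right) \left(-156\right) \right)} + 17879}{d - 25355} = \frac{- 222 \left(\left(-1\right) \left(-156\right)\right)^{2} + 17879}{- \frac{23927}{2} - 25355} = \frac{- 222 \cdot 156^{2} + 17879}{- \frac{23927}{2} - 25355} = \frac{\left(-222\right) 24336 + 17879}{- \frac{23927}{2} - 25355} = \frac{-5402592 + 17879}{- \frac{74637}{2}} = \left(-5384713\right) \left(- \frac{2}{74637}\right) = \frac{10769426}{74637}$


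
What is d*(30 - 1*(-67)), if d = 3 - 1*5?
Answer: -194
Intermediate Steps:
d = -2 (d = 3 - 5 = -2)
d*(30 - 1*(-67)) = -2*(30 - 1*(-67)) = -2*(30 + 67) = -2*97 = -194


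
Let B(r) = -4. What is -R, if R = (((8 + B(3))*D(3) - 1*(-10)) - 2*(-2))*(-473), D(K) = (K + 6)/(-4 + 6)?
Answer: 15136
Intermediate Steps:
D(K) = 3 + K/2 (D(K) = (6 + K)/2 = (6 + K)*(1/2) = 3 + K/2)
R = -15136 (R = (((8 - 4)*(3 + (1/2)*3) - 1*(-10)) - 2*(-2))*(-473) = ((4*(3 + 3/2) + 10) + 4)*(-473) = ((4*(9/2) + 10) + 4)*(-473) = ((18 + 10) + 4)*(-473) = (28 + 4)*(-473) = 32*(-473) = -15136)
-R = -1*(-15136) = 15136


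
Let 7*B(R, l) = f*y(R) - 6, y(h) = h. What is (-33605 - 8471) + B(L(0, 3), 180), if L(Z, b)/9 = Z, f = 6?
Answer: -294538/7 ≈ -42077.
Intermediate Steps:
L(Z, b) = 9*Z
B(R, l) = -6/7 + 6*R/7 (B(R, l) = (6*R - 6)/7 = (-6 + 6*R)/7 = -6/7 + 6*R/7)
(-33605 - 8471) + B(L(0, 3), 180) = (-33605 - 8471) + (-6/7 + 6*(9*0)/7) = -42076 + (-6/7 + (6/7)*0) = -42076 + (-6/7 + 0) = -42076 - 6/7 = -294538/7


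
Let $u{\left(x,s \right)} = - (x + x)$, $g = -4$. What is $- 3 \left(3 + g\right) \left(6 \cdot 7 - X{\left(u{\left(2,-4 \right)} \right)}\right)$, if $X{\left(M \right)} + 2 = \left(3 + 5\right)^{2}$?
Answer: $-60$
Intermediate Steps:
$u{\left(x,s \right)} = - 2 x$
$X{\left(M \right)} = 62$ ($X{\left(M \right)} = -2 + \left(3 + 5\right)^{2} = -2 + 8^{2} = -2 + 64 = 62$)
$- 3 \left(3 + g\right) \left(6 \cdot 7 - X{\left(u{\left(2,-4 \right)} \right)}\right) = - 3 \left(3 - 4\right) \left(6 \cdot 7 - 62\right) = \left(-3\right) \left(-1\right) \left(42 - 62\right) = 3 \left(-20\right) = -60$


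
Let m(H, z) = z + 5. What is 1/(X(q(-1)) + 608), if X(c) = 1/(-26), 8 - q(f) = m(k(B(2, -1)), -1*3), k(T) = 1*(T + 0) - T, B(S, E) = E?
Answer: 26/15807 ≈ 0.0016448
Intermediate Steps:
k(T) = 0 (k(T) = 1*T - T = T - T = 0)
m(H, z) = 5 + z
q(f) = 6 (q(f) = 8 - (5 - 1*3) = 8 - (5 - 3) = 8 - 1*2 = 8 - 2 = 6)
X(c) = -1/26
1/(X(q(-1)) + 608) = 1/(-1/26 + 608) = 1/(15807/26) = 26/15807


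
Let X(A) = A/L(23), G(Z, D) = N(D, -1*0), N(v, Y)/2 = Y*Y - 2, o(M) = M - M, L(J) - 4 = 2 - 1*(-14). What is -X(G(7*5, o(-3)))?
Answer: ⅕ ≈ 0.20000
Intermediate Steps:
L(J) = 20 (L(J) = 4 + (2 - 1*(-14)) = 4 + (2 + 14) = 4 + 16 = 20)
o(M) = 0
N(v, Y) = -4 + 2*Y² (N(v, Y) = 2*(Y*Y - 2) = 2*(Y² - 2) = 2*(-2 + Y²) = -4 + 2*Y²)
G(Z, D) = -4 (G(Z, D) = -4 + 2*(-1*0)² = -4 + 2*0² = -4 + 2*0 = -4 + 0 = -4)
X(A) = A/20
-X(G(7*5, o(-3))) = -(-4)/20 = -1*(-⅕) = ⅕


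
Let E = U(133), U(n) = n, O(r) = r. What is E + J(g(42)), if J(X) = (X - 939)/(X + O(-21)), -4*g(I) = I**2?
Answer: 10471/77 ≈ 135.99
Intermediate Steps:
E = 133
g(I) = -I**2/4
J(X) = (-939 + X)/(-21 + X) (J(X) = (X - 939)/(X - 21) = (-939 + X)/(-21 + X))
E + J(g(42)) = 133 + (-939 - 1/4*42**2)/(-21 - 1/4*42**2) = 133 + (-939 - 1/4*1764)/(-21 - 1/4*1764) = 133 + (-939 - 441)/(-21 - 441) = 133 - 1380/(-462) = 133 - 1/462*(-1380) = 133 + 230/77 = 10471/77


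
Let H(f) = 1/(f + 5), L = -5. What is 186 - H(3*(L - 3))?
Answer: 3535/19 ≈ 186.05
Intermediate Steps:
H(f) = 1/(5 + f)
186 - H(3*(L - 3)) = 186 - 1/(5 + 3*(-5 - 3)) = 186 - 1/(5 + 3*(-8)) = 186 - 1/(5 - 24) = 186 - 1/(-19) = 186 - 1*(-1/19) = 186 + 1/19 = 3535/19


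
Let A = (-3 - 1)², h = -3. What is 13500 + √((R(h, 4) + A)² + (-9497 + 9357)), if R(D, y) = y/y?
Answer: 13500 + √149 ≈ 13512.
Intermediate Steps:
A = 16 (A = (-4)² = 16)
R(D, y) = 1
13500 + √((R(h, 4) + A)² + (-9497 + 9357)) = 13500 + √((1 + 16)² + (-9497 + 9357)) = 13500 + √(17² - 140) = 13500 + √(289 - 140) = 13500 + √149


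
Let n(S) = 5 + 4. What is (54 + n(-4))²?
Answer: 3969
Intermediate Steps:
n(S) = 9
(54 + n(-4))² = (54 + 9)² = 63² = 3969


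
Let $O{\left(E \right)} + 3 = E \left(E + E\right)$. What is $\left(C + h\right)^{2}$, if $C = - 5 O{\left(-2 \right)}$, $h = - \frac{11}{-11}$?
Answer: $576$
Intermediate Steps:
$O{\left(E \right)} = -3 + 2 E^{2}$ ($O{\left(E \right)} = -3 + E \left(E + E\right) = -3 + E 2 E = -3 + 2 E^{2}$)
$h = 1$ ($h = \left(-11\right) \left(- \frac{1}{11}\right) = 1$)
$C = -25$ ($C = - 5 \left(-3 + 2 \left(-2\right)^{2}\right) = - 5 \left(-3 + 2 \cdot 4\right) = - 5 \left(-3 + 8\right) = \left(-5\right) 5 = -25$)
$\left(C + h\right)^{2} = \left(-25 + 1\right)^{2} = \left(-24\right)^{2} = 576$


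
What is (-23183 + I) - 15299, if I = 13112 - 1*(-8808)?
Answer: -16562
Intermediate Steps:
I = 21920 (I = 13112 + 8808 = 21920)
(-23183 + I) - 15299 = (-23183 + 21920) - 15299 = -1263 - 15299 = -16562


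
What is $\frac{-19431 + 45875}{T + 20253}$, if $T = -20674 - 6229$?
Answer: $- \frac{13222}{3325} \approx -3.9765$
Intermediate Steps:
$T = -26903$ ($T = -20674 - 6229 = -26903$)
$\frac{-19431 + 45875}{T + 20253} = \frac{-19431 + 45875}{-26903 + 20253} = \frac{26444}{-6650} = 26444 \left(- \frac{1}{6650}\right) = - \frac{13222}{3325}$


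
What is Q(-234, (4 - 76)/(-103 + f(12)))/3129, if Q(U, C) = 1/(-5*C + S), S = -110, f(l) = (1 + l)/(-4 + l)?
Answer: -811/288149610 ≈ -2.8145e-6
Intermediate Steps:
f(l) = (1 + l)/(-4 + l)
Q(U, C) = 1/(-110 - 5*C) (Q(U, C) = 1/(-5*C - 110) = 1/(-110 - 5*C))
Q(-234, (4 - 76)/(-103 + f(12)))/3129 = -1/(110 + 5*((4 - 76)/(-103 + (1 + 12)/(-4 + 12))))/3129 = -1/(110 + 5*(-72/(-103 + 13/8)))*(1/3129) = -1/(110 + 5*(-72/(-811/8)))*(1/3129) = -1/(110 + 5*(-72*(-8/811)))*(1/3129) = -1/(110 + 5*(576/811))*(1/3129) = -1/(110 + 2880/811)*(1/3129) = -1/92090/811*(1/3129) = -1*811/92090*(1/3129) = -811/92090*1/3129 = -811/288149610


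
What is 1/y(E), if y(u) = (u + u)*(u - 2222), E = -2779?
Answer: 1/27795558 ≈ 3.5977e-8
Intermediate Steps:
y(u) = 2*u*(-2222 + u) (y(u) = (2*u)*(-2222 + u) = 2*u*(-2222 + u))
1/y(E) = 1/(2*(-2779)*(-2222 - 2779)) = 1/(2*(-2779)*(-5001)) = 1/27795558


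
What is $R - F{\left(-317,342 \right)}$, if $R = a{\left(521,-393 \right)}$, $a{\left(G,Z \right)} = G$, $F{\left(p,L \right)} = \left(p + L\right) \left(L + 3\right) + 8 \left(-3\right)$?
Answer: $-8080$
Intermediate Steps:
$F{\left(p,L \right)} = -24 + \left(3 + L\right) \left(L + p\right)$ ($F{\left(p,L \right)} = \left(L + p\right) \left(3 + L\right) - 24 = \left(3 + L\right) \left(L + p\right) - 24 = -24 + \left(3 + L\right) \left(L + p\right)$)
$R = 521$
$R - F{\left(-317,342 \right)} = 521 - \left(-24 + 342^{2} + 3 \cdot 342 + 3 \left(-317\right) + 342 \left(-317\right)\right) = 521 - \left(-24 + 116964 + 1026 - 951 - 108414\right) = 521 - 8601 = -8080$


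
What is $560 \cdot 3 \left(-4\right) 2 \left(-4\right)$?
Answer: $53760$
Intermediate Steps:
$560 \cdot 3 \left(-4\right) 2 \left(-4\right) = 560 \left(-12\right) 2 \left(-4\right) = 560 \left(\left(-24\right) \left(-4\right)\right) = 560 \cdot 96 = 53760$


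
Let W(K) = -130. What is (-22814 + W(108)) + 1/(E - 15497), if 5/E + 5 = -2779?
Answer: -989887977216/43143653 ≈ -22944.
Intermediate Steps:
E = -5/2784 (E = 5/(-5 - 2779) = 5/(-2784) = 5*(-1/2784) = -5/2784 ≈ -0.0017960)
(-22814 + W(108)) + 1/(E - 15497) = (-22814 - 130) + 1/(-5/2784 - 15497) = -22944 + 1/(-43143653/2784) = -22944 - 2784/43143653 = -989887977216/43143653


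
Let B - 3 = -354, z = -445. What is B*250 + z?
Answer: -88195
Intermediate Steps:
B = -351 (B = 3 - 354 = -351)
B*250 + z = -351*250 - 445 = -87750 - 445 = -88195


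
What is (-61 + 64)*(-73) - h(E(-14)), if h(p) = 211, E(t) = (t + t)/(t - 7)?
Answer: -430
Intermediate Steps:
E(t) = 2*t/(-7 + t) (E(t) = (2*t)/(-7 + t) = 2*t/(-7 + t))
(-61 + 64)*(-73) - h(E(-14)) = (-61 + 64)*(-73) - 1*211 = 3*(-73) - 211 = -219 - 211 = -430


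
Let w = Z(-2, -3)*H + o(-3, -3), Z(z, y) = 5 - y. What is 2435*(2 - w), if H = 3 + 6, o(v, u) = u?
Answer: -163145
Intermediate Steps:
H = 9
w = 69 (w = (5 - 1*(-3))*9 - 3 = (5 + 3)*9 - 3 = 8*9 - 3 = 72 - 3 = 69)
2435*(2 - w) = 2435*(2 - 1*69) = 2435*(2 - 69) = 2435*(-67) = -163145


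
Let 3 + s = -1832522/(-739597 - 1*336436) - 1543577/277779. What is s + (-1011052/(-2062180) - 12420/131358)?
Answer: -21787160530855241876177/3373625393425474916295 ≈ -6.4581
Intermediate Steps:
s = -2048601773524/298899370707 (s = -3 + (-1832522/(-739597 - 1*336436) - 1543577/277779) = -3 + (-1832522/(-739597 - 336436) - 1543577*1/277779) = -3 + (-1832522/(-1076033) - 1543577/277779) = -3 + (-1832522*(-1/1076033) - 1543577/277779) = -3 + (1832522/1076033 - 1543577/277779) = -3 - 1151903661403/298899370707 = -2048601773524/298899370707 ≈ -6.8538)
s + (-1011052/(-2062180) - 12420/131358) = -2048601773524/298899370707 + (-1011052/(-2062180) - 12420/131358) = -2048601773524/298899370707 + (-1011052*(-1/2062180) - 12420*1/131358) = -2048601773524/298899370707 + (252763/515545 - 2070/21893) = -2048601773524/298899370707 + 4466562209/11286826685 = -21787160530855241876177/3373625393425474916295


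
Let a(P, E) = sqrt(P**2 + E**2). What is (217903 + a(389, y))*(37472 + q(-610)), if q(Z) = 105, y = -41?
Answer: 8188141031 + 37577*sqrt(153002) ≈ 8.2028e+9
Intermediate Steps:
a(P, E) = sqrt(E**2 + P**2)
(217903 + a(389, y))*(37472 + q(-610)) = (217903 + sqrt((-41)**2 + 389**2))*(37472 + 105) = (217903 + sqrt(1681 + 151321))*37577 = (217903 + sqrt(153002))*37577 = 8188141031 + 37577*sqrt(153002)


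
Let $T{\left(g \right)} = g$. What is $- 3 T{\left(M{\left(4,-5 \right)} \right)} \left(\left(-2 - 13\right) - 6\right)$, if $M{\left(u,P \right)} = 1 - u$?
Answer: $-189$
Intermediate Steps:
$- 3 T{\left(M{\left(4,-5 \right)} \right)} \left(\left(-2 - 13\right) - 6\right) = - 3 \left(1 - 4\right) \left(\left(-2 - 13\right) - 6\right) = - 3 \left(1 - 4\right) \left(-15 - 6\right) = \left(-3\right) \left(-3\right) \left(-21\right) = 9 \left(-21\right) = -189$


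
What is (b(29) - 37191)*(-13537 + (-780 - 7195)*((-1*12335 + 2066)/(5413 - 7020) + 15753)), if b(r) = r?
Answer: 7506402194137358/1607 ≈ 4.6711e+12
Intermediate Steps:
(b(29) - 37191)*(-13537 + (-780 - 7195)*((-1*12335 + 2066)/(5413 - 7020) + 15753)) = (29 - 37191)*(-13537 + (-780 - 7195)*((-1*12335 + 2066)/(5413 - 7020) + 15753)) = -37162*(-13537 - 7975*((-12335 + 2066)/(-1607) + 15753)) = -37162*(-13537 - 7975*(-10269*(-1/1607) + 15753)) = -37162*(-13537 - 7975*(10269/1607 + 15753)) = -37162*(-13537 - 7975*25325340/1607) = -37162*(-13537 - 201969586500/1607) = -37162*(-201991340459/1607) = 7506402194137358/1607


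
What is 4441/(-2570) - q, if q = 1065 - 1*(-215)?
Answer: -3294041/2570 ≈ -1281.7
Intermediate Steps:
q = 1280 (q = 1065 + 215 = 1280)
4441/(-2570) - q = 4441/(-2570) - 1*1280 = 4441*(-1/2570) - 1280 = -4441/2570 - 1280 = -3294041/2570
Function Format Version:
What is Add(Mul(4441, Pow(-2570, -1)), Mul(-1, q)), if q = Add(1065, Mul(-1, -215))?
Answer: Rational(-3294041, 2570) ≈ -1281.7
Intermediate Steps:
q = 1280 (q = Add(1065, 215) = 1280)
Add(Mul(4441, Pow(-2570, -1)), Mul(-1, q)) = Add(Mul(4441, Pow(-2570, -1)), Mul(-1, 1280)) = Add(Mul(4441, Rational(-1, 2570)), -1280) = Add(Rational(-4441, 2570), -1280) = Rational(-3294041, 2570)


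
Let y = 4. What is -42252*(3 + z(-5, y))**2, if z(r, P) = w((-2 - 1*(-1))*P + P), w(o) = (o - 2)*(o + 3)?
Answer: -380268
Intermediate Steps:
w(o) = (-2 + o)*(3 + o)
z(r, P) = -6 (z(r, P) = -6 + ((-2 - 1*(-1))*P + P) + ((-2 - 1*(-1))*P + P)**2 = -6 + ((-2 + 1)*P + P) + ((-2 + 1)*P + P)**2 = -6 + (-P + P) + (-P + P)**2 = -6 + 0 + 0**2 = -6 + 0 + 0 = -6)
-42252*(3 + z(-5, y))**2 = -42252*(3 - 6)**2 = -42252*(-3)**2 = -42252*9 = -380268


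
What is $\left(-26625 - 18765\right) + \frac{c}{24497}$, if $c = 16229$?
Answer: $- \frac{1111902601}{24497} \approx -45389.0$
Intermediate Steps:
$\left(-26625 - 18765\right) + \frac{c}{24497} = \left(-26625 - 18765\right) + \frac{16229}{24497} = -45390 + 16229 \cdot \frac{1}{24497} = -45390 + \frac{16229}{24497} = - \frac{1111902601}{24497}$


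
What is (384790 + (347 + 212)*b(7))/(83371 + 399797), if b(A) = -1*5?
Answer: 381995/483168 ≈ 0.79060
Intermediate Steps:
b(A) = -5
(384790 + (347 + 212)*b(7))/(83371 + 399797) = (384790 + (347 + 212)*(-5))/(83371 + 399797) = (384790 + 559*(-5))/483168 = (384790 - 2795)*(1/483168) = 381995*(1/483168) = 381995/483168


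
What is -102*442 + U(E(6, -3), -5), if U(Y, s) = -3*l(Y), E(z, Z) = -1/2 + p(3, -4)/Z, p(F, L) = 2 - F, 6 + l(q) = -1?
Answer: -45063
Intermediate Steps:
l(q) = -7 (l(q) = -6 - 1 = -7)
E(z, Z) = -½ - 1/Z (E(z, Z) = -1/2 + (2 - 1*3)/Z = -1*½ + (2 - 3)/Z = -½ - 1/Z)
U(Y, s) = 21 (U(Y, s) = -3*(-7) = 21)
-102*442 + U(E(6, -3), -5) = -102*442 + 21 = -45084 + 21 = -45063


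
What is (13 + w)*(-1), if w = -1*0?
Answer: -13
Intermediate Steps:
w = 0
(13 + w)*(-1) = (13 + 0)*(-1) = 13*(-1) = -13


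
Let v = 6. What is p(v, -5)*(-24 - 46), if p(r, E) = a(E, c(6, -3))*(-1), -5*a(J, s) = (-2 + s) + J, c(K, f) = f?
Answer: 140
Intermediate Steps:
a(J, s) = ⅖ - J/5 - s/5 (a(J, s) = -((-2 + s) + J)/5 = -(-2 + J + s)/5 = ⅖ - J/5 - s/5)
p(r, E) = -1 + E/5 (p(r, E) = (⅖ - E/5 - ⅕*(-3))*(-1) = (⅖ - E/5 + ⅗)*(-1) = (1 - E/5)*(-1) = -1 + E/5)
p(v, -5)*(-24 - 46) = (-1 + (⅕)*(-5))*(-24 - 46) = (-1 - 1)*(-70) = -2*(-70) = 140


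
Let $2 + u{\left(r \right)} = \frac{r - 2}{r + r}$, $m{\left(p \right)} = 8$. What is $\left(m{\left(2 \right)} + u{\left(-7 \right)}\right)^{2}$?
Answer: $\frac{8649}{196} \approx 44.128$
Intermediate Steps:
$u{\left(r \right)} = -2 + \frac{-2 + r}{2 r}$ ($u{\left(r \right)} = -2 + \frac{r - 2}{r + r} = -2 + \frac{-2 + r}{2 r}$)
$\left(m{\left(2 \right)} + u{\left(-7 \right)}\right)^{2} = \left(8 - \frac{19}{14}\right)^{2} = \left(\frac{93}{14}\right)^{2} = \frac{8649}{196}$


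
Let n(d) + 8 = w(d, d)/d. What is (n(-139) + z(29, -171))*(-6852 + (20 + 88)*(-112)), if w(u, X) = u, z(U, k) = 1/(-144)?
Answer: 1593211/12 ≈ 1.3277e+5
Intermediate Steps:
z(U, k) = -1/144
n(d) = -7 (n(d) = -8 + d/d = -8 + 1 = -7)
(n(-139) + z(29, -171))*(-6852 + (20 + 88)*(-112)) = (-7 - 1/144)*(-6852 + (20 + 88)*(-112)) = -1009*(-6852 + 108*(-112))/144 = -1009*(-6852 - 12096)/144 = -1009/144*(-18948) = 1593211/12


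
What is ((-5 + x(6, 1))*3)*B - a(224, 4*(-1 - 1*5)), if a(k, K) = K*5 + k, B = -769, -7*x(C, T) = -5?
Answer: 68482/7 ≈ 9783.1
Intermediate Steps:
x(C, T) = 5/7 (x(C, T) = -⅐*(-5) = 5/7)
a(k, K) = k + 5*K (a(k, K) = 5*K + k = k + 5*K)
((-5 + x(6, 1))*3)*B - a(224, 4*(-1 - 1*5)) = ((-5 + 5/7)*3)*(-769) - (224 + 5*(4*(-1 - 1*5))) = -30/7*3*(-769) - (224 + 5*(4*(-1 - 5))) = -90/7*(-769) - (224 + 5*(4*(-6))) = 69210/7 - (224 + 5*(-24)) = 69210/7 - (224 - 120) = 69210/7 - 1*104 = 69210/7 - 104 = 68482/7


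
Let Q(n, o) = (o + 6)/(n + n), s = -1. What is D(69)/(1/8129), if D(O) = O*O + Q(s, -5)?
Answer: 77396209/2 ≈ 3.8698e+7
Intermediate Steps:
Q(n, o) = (6 + o)/(2*n) (Q(n, o) = (6 + o)/((2*n)) = (6 + o)*(1/(2*n)) = (6 + o)/(2*n))
D(O) = -1/2 + O**2 (D(O) = O*O + (1/2)*(6 - 5)/(-1) = O**2 + (1/2)*(-1)*1 = O**2 - 1/2 = -1/2 + O**2)
D(69)/(1/8129) = (-1/2 + 69**2)/(1/8129) = (-1/2 + 4761)/(1/8129) = (9521/2)*8129 = 77396209/2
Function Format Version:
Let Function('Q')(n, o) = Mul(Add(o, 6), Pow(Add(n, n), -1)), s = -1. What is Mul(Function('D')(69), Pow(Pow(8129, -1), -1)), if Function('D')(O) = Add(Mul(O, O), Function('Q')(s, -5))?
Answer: Rational(77396209, 2) ≈ 3.8698e+7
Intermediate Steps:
Function('Q')(n, o) = Mul(Rational(1, 2), Pow(n, -1), Add(6, o)) (Function('Q')(n, o) = Mul(Add(6, o), Pow(Mul(2, n), -1)) = Mul(Add(6, o), Mul(Rational(1, 2), Pow(n, -1))) = Mul(Rational(1, 2), Pow(n, -1), Add(6, o)))
Function('D')(O) = Add(Rational(-1, 2), Pow(O, 2)) (Function('D')(O) = Add(Mul(O, O), Mul(Rational(1, 2), Pow(-1, -1), Add(6, -5))) = Add(Pow(O, 2), Mul(Rational(1, 2), -1, 1)) = Add(Pow(O, 2), Rational(-1, 2)) = Add(Rational(-1, 2), Pow(O, 2)))
Mul(Function('D')(69), Pow(Pow(8129, -1), -1)) = Mul(Add(Rational(-1, 2), Pow(69, 2)), Pow(Pow(8129, -1), -1)) = Mul(Add(Rational(-1, 2), 4761), Pow(Rational(1, 8129), -1)) = Mul(Rational(9521, 2), 8129) = Rational(77396209, 2)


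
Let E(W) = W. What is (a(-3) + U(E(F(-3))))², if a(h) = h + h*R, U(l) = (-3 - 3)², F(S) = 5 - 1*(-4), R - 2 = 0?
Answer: 729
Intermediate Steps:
R = 2 (R = 2 + 0 = 2)
F(S) = 9 (F(S) = 5 + 4 = 9)
U(l) = 36 (U(l) = (-6)² = 36)
a(h) = 3*h (a(h) = h + h*2 = h + 2*h = 3*h)
(a(-3) + U(E(F(-3))))² = (3*(-3) + 36)² = (-9 + 36)² = 27² = 729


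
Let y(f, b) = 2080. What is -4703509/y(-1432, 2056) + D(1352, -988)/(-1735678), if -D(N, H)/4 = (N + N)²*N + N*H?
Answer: 37035422725909/1805105120 ≈ 20517.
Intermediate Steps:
D(N, H) = -16*N³ - 4*H*N (D(N, H) = -4*((N + N)²*N + N*H) = -4*((2*N)²*N + H*N) = -4*((4*N²)*N + H*N) = -4*(4*N³ + H*N) = -16*N³ - 4*H*N)
-4703509/y(-1432, 2056) + D(1352, -988)/(-1735678) = -4703509/2080 - 4*1352*(-988 + 4*1352²)/(-1735678) = -4703509*1/2080 - 4*1352*(-988 + 4*1827904)*(-1/1735678) = -4703509/2080 - 4*1352*(-988 + 7311616)*(-1/1735678) = -4703509/2080 - 4*1352*7310628*(-1/1735678) = -4703509/2080 - 39535876224*(-1/1735678) = -4703509/2080 + 19767938112/867839 = 37035422725909/1805105120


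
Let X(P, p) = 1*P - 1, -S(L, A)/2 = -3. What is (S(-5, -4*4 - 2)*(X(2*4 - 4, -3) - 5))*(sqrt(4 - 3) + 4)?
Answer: -60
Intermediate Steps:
S(L, A) = 6 (S(L, A) = -2*(-3) = 6)
X(P, p) = -1 + P (X(P, p) = P - 1 = -1 + P)
(S(-5, -4*4 - 2)*(X(2*4 - 4, -3) - 5))*(sqrt(4 - 3) + 4) = (6*((-1 + (2*4 - 4)) - 5))*(sqrt(4 - 3) + 4) = (6*((-1 + (8 - 4)) - 5))*(sqrt(1) + 4) = (6*((-1 + 4) - 5))*(1 + 4) = (6*(3 - 5))*5 = (6*(-2))*5 = -12*5 = -60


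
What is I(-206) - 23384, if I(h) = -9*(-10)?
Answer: -23294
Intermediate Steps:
I(h) = 90
I(-206) - 23384 = 90 - 23384 = -23294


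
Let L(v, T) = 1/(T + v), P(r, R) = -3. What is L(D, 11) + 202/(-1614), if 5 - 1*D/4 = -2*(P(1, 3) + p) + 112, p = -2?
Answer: -46964/368799 ≈ -0.12734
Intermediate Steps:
D = -468 (D = 20 - 4*(-2*(-3 - 2) + 112) = 20 - 4*(-2*(-5) + 112) = 20 - 4*(10 + 112) = 20 - 4*122 = 20 - 488 = -468)
L(D, 11) + 202/(-1614) = 1/(11 - 468) + 202/(-1614) = 1/(-457) + 202*(-1/1614) = -1/457 - 101/807 = -46964/368799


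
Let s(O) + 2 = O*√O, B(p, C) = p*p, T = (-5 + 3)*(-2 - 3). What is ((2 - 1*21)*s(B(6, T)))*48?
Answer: -195168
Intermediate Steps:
T = 10 (T = -2*(-5) = 10)
B(p, C) = p²
s(O) = -2 + O^(3/2) (s(O) = -2 + O*√O = -2 + O^(3/2))
((2 - 1*21)*s(B(6, T)))*48 = ((2 - 1*21)*(-2 + (6²)^(3/2)))*48 = ((2 - 21)*(-2 + 36^(3/2)))*48 = -19*(-2 + 216)*48 = -19*214*48 = -4066*48 = -195168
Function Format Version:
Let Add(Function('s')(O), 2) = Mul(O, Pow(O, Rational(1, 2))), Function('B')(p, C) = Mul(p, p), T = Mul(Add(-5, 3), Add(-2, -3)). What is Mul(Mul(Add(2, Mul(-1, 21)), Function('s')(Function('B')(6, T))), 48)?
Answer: -195168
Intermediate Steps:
T = 10 (T = Mul(-2, -5) = 10)
Function('B')(p, C) = Pow(p, 2)
Function('s')(O) = Add(-2, Pow(O, Rational(3, 2))) (Function('s')(O) = Add(-2, Mul(O, Pow(O, Rational(1, 2)))) = Add(-2, Pow(O, Rational(3, 2))))
Mul(Mul(Add(2, Mul(-1, 21)), Function('s')(Function('B')(6, T))), 48) = Mul(Mul(Add(2, Mul(-1, 21)), Add(-2, Pow(Pow(6, 2), Rational(3, 2)))), 48) = Mul(Mul(Add(2, -21), Add(-2, Pow(36, Rational(3, 2)))), 48) = Mul(Mul(-19, Add(-2, 216)), 48) = Mul(Mul(-19, 214), 48) = Mul(-4066, 48) = -195168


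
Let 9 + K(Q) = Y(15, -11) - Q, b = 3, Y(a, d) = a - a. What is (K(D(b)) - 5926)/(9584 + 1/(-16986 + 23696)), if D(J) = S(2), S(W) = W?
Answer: -39837270/64308641 ≈ -0.61947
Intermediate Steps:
Y(a, d) = 0
D(J) = 2
K(Q) = -9 - Q (K(Q) = -9 + (0 - Q) = -9 - Q)
(K(D(b)) - 5926)/(9584 + 1/(-16986 + 23696)) = ((-9 - 1*2) - 5926)/(9584 + 1/(-16986 + 23696)) = ((-9 - 2) - 5926)/(9584 + 1/6710) = (-11 - 5926)/(9584 + 1/6710) = -5937/64308641/6710 = -5937*6710/64308641 = -39837270/64308641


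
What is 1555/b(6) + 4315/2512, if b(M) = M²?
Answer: 1015375/22608 ≈ 44.912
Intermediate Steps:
1555/b(6) + 4315/2512 = 1555/(6²) + 4315/2512 = 1555/36 + 4315*(1/2512) = 1555*(1/36) + 4315/2512 = 1555/36 + 4315/2512 = 1015375/22608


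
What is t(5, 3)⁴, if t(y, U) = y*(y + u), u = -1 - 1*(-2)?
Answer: 810000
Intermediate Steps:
u = 1 (u = -1 + 2 = 1)
t(y, U) = y*(1 + y) (t(y, U) = y*(y + 1) = y*(1 + y))
t(5, 3)⁴ = (5*(1 + 5))⁴ = (5*6)⁴ = 30⁴ = 810000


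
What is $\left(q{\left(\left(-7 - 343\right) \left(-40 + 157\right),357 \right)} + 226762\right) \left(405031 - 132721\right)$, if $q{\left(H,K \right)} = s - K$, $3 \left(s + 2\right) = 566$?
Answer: $61703176750$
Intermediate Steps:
$s = \frac{560}{3}$ ($s = -2 + \frac{1}{3} \cdot 566 = -2 + \frac{566}{3} = \frac{560}{3} \approx 186.67$)
$q{\left(H,K \right)} = \frac{560}{3} - K$
$\left(q{\left(\left(-7 - 343\right) \left(-40 + 157\right),357 \right)} + 226762\right) \left(405031 - 132721\right) = \left(\left(\frac{560}{3} - 357\right) + 226762\right) \left(405031 - 132721\right) = \left(\left(\frac{560}{3} - 357\right) + 226762\right) 272310 = \left(- \frac{511}{3} + 226762\right) 272310 = \frac{679775}{3} \cdot 272310 = 61703176750$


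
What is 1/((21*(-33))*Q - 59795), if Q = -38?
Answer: -1/33461 ≈ -2.9886e-5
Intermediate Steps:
1/((21*(-33))*Q - 59795) = 1/((21*(-33))*(-38) - 59795) = 1/(-693*(-38) - 59795) = 1/(26334 - 59795) = 1/(-33461) = -1/33461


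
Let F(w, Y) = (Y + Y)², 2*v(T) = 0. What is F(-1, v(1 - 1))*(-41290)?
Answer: 0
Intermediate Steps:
v(T) = 0 (v(T) = (½)*0 = 0)
F(w, Y) = 4*Y² (F(w, Y) = (2*Y)² = 4*Y²)
F(-1, v(1 - 1))*(-41290) = (4*0²)*(-41290) = (4*0)*(-41290) = 0*(-41290) = 0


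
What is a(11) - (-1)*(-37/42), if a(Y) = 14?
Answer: 551/42 ≈ 13.119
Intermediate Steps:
a(11) - (-1)*(-37/42) = 14 - (-1)*(-37/42) = 14 - (-1)*(-37*1/42) = 14 - (-1)*(-37)/42 = 14 - 1*37/42 = 14 - 37/42 = 551/42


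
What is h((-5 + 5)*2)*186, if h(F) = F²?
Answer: 0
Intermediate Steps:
h((-5 + 5)*2)*186 = ((-5 + 5)*2)²*186 = (0*2)²*186 = 0²*186 = 0*186 = 0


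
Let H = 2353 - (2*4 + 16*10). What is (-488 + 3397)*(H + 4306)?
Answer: 18882319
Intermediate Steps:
H = 2185 (H = 2353 - (8 + 160) = 2353 - 1*168 = 2353 - 168 = 2185)
(-488 + 3397)*(H + 4306) = (-488 + 3397)*(2185 + 4306) = 2909*6491 = 18882319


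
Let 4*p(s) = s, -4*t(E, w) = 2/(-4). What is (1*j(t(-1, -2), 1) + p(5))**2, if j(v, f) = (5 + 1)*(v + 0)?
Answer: 4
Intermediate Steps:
t(E, w) = 1/8 (t(E, w) = -1/(2*(-4)) = -(-1)/(2*4) = -1/4*(-1/2) = 1/8)
p(s) = s/4
j(v, f) = 6*v
(1*j(t(-1, -2), 1) + p(5))**2 = (1*(6*(1/8)) + (1/4)*5)**2 = (1*(3/4) + 5/4)**2 = (3/4 + 5/4)**2 = 2**2 = 4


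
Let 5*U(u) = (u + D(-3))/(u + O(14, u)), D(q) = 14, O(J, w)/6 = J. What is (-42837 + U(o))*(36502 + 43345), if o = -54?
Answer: -51306408473/15 ≈ -3.4204e+9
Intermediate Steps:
O(J, w) = 6*J
U(u) = (14 + u)/(5*(84 + u)) (U(u) = ((u + 14)/(u + 6*14))/5 = ((14 + u)/(u + 84))/5 = ((14 + u)/(84 + u))/5 = (14 + u)/(5*(84 + u)))
(-42837 + U(o))*(36502 + 43345) = (-42837 + (14 - 54)/(5*(84 - 54)))*(36502 + 43345) = (-42837 + (⅕)*(-40)/30)*79847 = (-42837 + (⅕)*(1/30)*(-40))*79847 = (-42837 - 4/15)*79847 = -642559/15*79847 = -51306408473/15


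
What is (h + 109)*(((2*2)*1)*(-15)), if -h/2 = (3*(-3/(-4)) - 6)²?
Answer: -9705/2 ≈ -4852.5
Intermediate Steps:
h = -225/8 (h = -2*(3*(-3/(-4)) - 6)² = -2*(3*(-3*(-¼)) - 6)² = -2*(3*(¾) - 6)² = -2*(9/4 - 6)² = -2*(-15/4)² = -2*225/16 = -225/8 ≈ -28.125)
(h + 109)*(((2*2)*1)*(-15)) = (-225/8 + 109)*(((2*2)*1)*(-15)) = 647*((4*1)*(-15))/8 = 647*(4*(-15))/8 = (647/8)*(-60) = -9705/2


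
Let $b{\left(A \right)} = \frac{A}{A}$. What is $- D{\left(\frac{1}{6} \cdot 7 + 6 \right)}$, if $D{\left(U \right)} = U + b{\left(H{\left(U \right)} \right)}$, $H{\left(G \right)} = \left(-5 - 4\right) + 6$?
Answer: $- \frac{49}{6} \approx -8.1667$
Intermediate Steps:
$H{\left(G \right)} = -3$ ($H{\left(G \right)} = -9 + 6 = -3$)
$b{\left(A \right)} = 1$
$D{\left(U \right)} = 1 + U$ ($D{\left(U \right)} = U + 1 = 1 + U$)
$- D{\left(\frac{1}{6} \cdot 7 + 6 \right)} = - (1 + \left(\frac{1}{6} \cdot 7 + 6\right)) = - (1 + \left(\frac{7}{6} + 6\right)) = - (1 + \frac{43}{6}) = \left(-1\right) \frac{49}{6} = - \frac{49}{6}$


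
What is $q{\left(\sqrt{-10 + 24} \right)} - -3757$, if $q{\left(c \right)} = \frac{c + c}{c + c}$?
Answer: $3758$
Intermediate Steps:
$q{\left(c \right)} = 1$ ($q{\left(c \right)} = \frac{2 c}{2 c} = 2 c \frac{1}{2 c} = 1$)
$q{\left(\sqrt{-10 + 24} \right)} - -3757 = 1 - -3757 = 1 + 3757 = 3758$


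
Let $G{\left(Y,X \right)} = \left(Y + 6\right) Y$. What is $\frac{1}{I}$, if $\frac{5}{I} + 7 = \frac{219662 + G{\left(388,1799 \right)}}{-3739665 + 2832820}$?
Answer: $- \frac{6720449}{4534225} \approx -1.4822$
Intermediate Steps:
$G{\left(Y,X \right)} = Y \left(6 + Y\right)$ ($G{\left(Y,X \right)} = \left(6 + Y\right) Y = Y \left(6 + Y\right)$)
$I = - \frac{4534225}{6720449}$ ($I = \frac{5}{-7 + \frac{219662 + 388 \left(6 + 388\right)}{-3739665 + 2832820}} = \frac{5}{-7 + \frac{219662 + 388 \cdot 394}{-906845}} = \frac{5}{-7 + \left(219662 + 152872\right) \left(- \frac{1}{906845}\right)} = \frac{5}{-7 + 372534 \left(- \frac{1}{906845}\right)} = \frac{5}{-7 - \frac{372534}{906845}} = \frac{5}{- \frac{6720449}{906845}} = 5 \left(- \frac{906845}{6720449}\right) = - \frac{4534225}{6720449} \approx -0.67469$)
$\frac{1}{I} = \frac{1}{- \frac{4534225}{6720449}} = - \frac{6720449}{4534225}$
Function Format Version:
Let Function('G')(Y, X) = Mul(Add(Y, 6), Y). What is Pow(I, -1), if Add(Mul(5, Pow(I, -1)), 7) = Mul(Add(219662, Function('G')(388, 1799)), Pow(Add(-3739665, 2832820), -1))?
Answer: Rational(-6720449, 4534225) ≈ -1.4822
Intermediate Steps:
Function('G')(Y, X) = Mul(Y, Add(6, Y)) (Function('G')(Y, X) = Mul(Add(6, Y), Y) = Mul(Y, Add(6, Y)))
I = Rational(-4534225, 6720449) (I = Mul(5, Pow(Add(-7, Mul(Add(219662, Mul(388, Add(6, 388))), Pow(Add(-3739665, 2832820), -1))), -1)) = Mul(5, Pow(Add(-7, Mul(Add(219662, Mul(388, 394)), Pow(-906845, -1))), -1)) = Mul(5, Pow(Add(-7, Mul(Add(219662, 152872), Rational(-1, 906845))), -1)) = Mul(5, Pow(Add(-7, Mul(372534, Rational(-1, 906845))), -1)) = Mul(5, Pow(Add(-7, Rational(-372534, 906845)), -1)) = Mul(5, Pow(Rational(-6720449, 906845), -1)) = Mul(5, Rational(-906845, 6720449)) = Rational(-4534225, 6720449) ≈ -0.67469)
Pow(I, -1) = Pow(Rational(-4534225, 6720449), -1) = Rational(-6720449, 4534225)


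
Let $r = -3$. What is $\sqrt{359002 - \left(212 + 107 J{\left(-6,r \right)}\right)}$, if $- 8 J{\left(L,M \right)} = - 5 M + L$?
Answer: $\frac{\sqrt{5742566}}{4} \approx 599.09$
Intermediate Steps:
$J{\left(L,M \right)} = - \frac{L}{8} + \frac{5 M}{8}$ ($J{\left(L,M \right)} = - \frac{- 5 M + L}{8} = - \frac{L - 5 M}{8} = - \frac{L}{8} + \frac{5 M}{8}$)
$\sqrt{359002 - \left(212 + 107 J{\left(-6,r \right)}\right)} = \sqrt{359002 - \left(212 + 107 \left(\left(- \frac{1}{8}\right) \left(-6\right) + \frac{5}{8} \left(-3\right)\right)\right)} = \sqrt{359002 - \left(212 + 107 \left(\frac{3}{4} - \frac{15}{8}\right)\right)} = \sqrt{359002 - \frac{733}{8}} = \sqrt{\frac{2871283}{8}} = \frac{\sqrt{5742566}}{4}$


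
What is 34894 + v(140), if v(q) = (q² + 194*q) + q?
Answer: 81794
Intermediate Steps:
v(q) = q² + 195*q
34894 + v(140) = 34894 + 140*(195 + 140) = 34894 + 140*335 = 34894 + 46900 = 81794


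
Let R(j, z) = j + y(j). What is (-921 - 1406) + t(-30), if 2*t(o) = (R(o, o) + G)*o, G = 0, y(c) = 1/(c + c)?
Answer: -7507/4 ≈ -1876.8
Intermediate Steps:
y(c) = 1/(2*c)
R(j, z) = j + 1/(2*j)
t(o) = o*(o + 1/(2*o))/2 (t(o) = (((o + 1/(2*o)) + 0)*o)/2 = ((o + 1/(2*o))*o)/2 = (o*(o + 1/(2*o)))/2 = o*(o + 1/(2*o))/2)
(-921 - 1406) + t(-30) = (-921 - 1406) + (1/4 + (1/2)*(-30)**2) = -2327 + (1/4 + (1/2)*900) = -2327 + (1/4 + 450) = -2327 + 1801/4 = -7507/4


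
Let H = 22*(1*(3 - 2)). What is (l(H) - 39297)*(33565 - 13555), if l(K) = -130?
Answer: -788934270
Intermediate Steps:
H = 22 (H = 22*(1*1) = 22*1 = 22)
(l(H) - 39297)*(33565 - 13555) = (-130 - 39297)*(33565 - 13555) = -39427*20010 = -788934270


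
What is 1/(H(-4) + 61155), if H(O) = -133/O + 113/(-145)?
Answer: 580/35488733 ≈ 1.6343e-5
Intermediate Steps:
H(O) = -113/145 - 133/O (H(O) = -133/O + 113*(-1/145) = -133/O - 113/145 = -113/145 - 133/O)
1/(H(-4) + 61155) = 1/((-113/145 - 133/(-4)) + 61155) = 1/((-113/145 - 133*(-¼)) + 61155) = 1/((-113/145 + 133/4) + 61155) = 1/(18833/580 + 61155) = 1/(35488733/580) = 580/35488733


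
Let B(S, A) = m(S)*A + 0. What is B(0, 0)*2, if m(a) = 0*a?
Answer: 0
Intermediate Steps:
m(a) = 0
B(S, A) = 0 (B(S, A) = 0*A + 0 = 0 + 0 = 0)
B(0, 0)*2 = 0*2 = 0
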